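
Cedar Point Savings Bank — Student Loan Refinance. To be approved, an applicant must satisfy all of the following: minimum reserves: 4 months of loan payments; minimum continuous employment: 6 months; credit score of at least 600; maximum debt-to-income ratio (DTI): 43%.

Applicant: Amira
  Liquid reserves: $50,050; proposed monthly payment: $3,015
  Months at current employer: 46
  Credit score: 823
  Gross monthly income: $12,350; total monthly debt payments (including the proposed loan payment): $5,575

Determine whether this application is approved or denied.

Denied

Liquid reserves cover 50,050/3,015 = 16.6 months — ≥ 4 required
Employment 46 ≥ 6 months
Credit score 823 ≥ 600 (meets)
DTI = 5,575/12,350 = 45.1% > 43%
Fails on DTI.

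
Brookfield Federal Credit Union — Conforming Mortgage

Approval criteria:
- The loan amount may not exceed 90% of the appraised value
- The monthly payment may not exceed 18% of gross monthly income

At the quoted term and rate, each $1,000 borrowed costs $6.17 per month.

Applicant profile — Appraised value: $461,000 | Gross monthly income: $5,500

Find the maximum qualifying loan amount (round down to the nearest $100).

Payment cap: 18% × $5,500 = $990/month.
At $6.17 per $1,000, that supports 990/6.17 × 1,000 ≈ $160,453 → $160,400.
LTV cap: 90% × $461,000 = $414,900 → $414,900.
Binding constraint: payment-to-income.

$160,400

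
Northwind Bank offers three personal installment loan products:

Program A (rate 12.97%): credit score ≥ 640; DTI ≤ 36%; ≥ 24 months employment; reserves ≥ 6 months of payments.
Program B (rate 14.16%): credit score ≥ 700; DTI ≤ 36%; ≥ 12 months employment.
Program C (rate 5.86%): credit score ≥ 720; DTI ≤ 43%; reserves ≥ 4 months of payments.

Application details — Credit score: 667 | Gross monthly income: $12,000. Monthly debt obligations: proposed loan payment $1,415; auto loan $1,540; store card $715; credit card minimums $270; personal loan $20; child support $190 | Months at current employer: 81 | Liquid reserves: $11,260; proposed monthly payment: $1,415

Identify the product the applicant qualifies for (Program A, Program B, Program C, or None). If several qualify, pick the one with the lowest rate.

Program A

Total debts = (1,415 + 1,540 + 715 + 270 + 20 + 190) = 4,150; DTI = 4,150/12,000 = 34.6%.
Reserves = 11,260/1,415 = 8.0 months.
Program A: score 667 ≥ 640; DTI 34.6% ≤ 36%; employment 81 ≥ 24 mo; reserves 8.0 ≥ 6 mo → qualifies.
Program B: score 667 < 700; DTI 34.6% ≤ 36%; employment 81 ≥ 12 mo → does not qualify.
Program C: score 667 < 720; DTI 34.6% ≤ 43%; reserves 8.0 ≥ 4 mo → does not qualify.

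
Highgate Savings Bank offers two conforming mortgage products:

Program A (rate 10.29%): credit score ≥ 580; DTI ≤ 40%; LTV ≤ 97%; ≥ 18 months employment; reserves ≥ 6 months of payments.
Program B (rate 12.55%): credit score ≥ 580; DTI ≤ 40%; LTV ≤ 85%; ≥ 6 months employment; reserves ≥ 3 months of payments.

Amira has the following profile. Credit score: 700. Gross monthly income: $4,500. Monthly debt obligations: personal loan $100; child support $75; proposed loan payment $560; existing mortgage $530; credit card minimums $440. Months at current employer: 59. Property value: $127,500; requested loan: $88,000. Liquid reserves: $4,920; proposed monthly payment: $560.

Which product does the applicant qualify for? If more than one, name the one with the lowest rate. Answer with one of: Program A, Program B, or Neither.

Program A

Total debts = (100 + 75 + 560 + 530 + 440) = 1,705; DTI = 1,705/4,500 = 37.9%.
LTV = 88,000/127,500 = 69%.
Reserves = 4,920/560 = 8.8 months.
Program A: score 700 ≥ 580; DTI 37.9% ≤ 40%; LTV 69% ≤ 97%; employment 59 ≥ 18 mo; reserves 8.8 ≥ 6 mo → qualifies.
Program B: score 700 ≥ 580; DTI 37.9% ≤ 40%; LTV 69% ≤ 85%; employment 59 ≥ 6 mo; reserves 8.8 ≥ 3 mo → qualifies.
Qualifying: Program A, Program B. Lowest rate is 10.29% → Program A.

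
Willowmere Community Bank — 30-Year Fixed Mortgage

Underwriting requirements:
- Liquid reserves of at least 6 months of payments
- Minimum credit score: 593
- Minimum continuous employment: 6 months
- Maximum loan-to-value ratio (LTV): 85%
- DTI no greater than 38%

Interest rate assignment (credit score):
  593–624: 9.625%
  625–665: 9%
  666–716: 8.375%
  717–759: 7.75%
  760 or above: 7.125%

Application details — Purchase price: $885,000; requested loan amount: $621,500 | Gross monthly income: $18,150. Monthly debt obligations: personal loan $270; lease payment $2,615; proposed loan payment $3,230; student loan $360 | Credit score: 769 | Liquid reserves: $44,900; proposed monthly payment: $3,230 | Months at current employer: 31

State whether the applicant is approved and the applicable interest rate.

Credit score 769 ≥ 593 (meets minimum)
LTV: 621,500 ÷ 885,000 = 70.2%, within 85% cap
Total monthly debts = (270 + 2,615 + 3,230 + 360) = 6,475. DTI: 6,475 ÷ 18,150 = 35.7%, within the 38% cap
Reserves = 44,900/3,230 = 13.9 months ≥ 6
Employment 31 ≥ 6 months
All requirements met. Score 769 falls in the 760 or above tier → 7.125%.

Approved at 7.125%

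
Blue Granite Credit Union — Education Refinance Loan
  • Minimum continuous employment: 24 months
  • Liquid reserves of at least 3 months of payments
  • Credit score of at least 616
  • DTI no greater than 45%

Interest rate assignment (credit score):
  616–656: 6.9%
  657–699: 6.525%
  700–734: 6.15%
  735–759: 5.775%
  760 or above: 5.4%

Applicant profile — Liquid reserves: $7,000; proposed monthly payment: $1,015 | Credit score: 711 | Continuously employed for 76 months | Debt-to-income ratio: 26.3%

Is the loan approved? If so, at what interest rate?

Approved at 6.15%

Credit score 711 ≥ 616 (meets minimum)
Employment 76 ≥ 24 months
DTI 26.3% is within the 45% limit
Reserves = 7,000/1,015 = 6.9 months ≥ 3
All requirements met. Score 711 falls in the 700–734 tier → 6.15%.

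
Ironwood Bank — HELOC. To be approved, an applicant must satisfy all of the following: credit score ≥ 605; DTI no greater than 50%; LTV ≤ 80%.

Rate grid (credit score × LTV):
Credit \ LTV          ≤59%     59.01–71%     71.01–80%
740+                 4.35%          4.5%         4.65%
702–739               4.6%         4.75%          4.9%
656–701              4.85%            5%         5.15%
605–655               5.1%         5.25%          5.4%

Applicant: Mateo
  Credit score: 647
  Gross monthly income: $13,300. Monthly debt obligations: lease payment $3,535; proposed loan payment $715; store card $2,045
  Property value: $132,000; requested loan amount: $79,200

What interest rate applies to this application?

Credit score 647 ≥ 605; Total monthly debts = (3,535 + 715 + 2,045) = 6,295. DTI = 6,295/13,300 = 47.3% ≤ 50%
Loan-to-value = 79,200/132,000 = 60% — pass (80% max)
Credit 647 → row 605–655; LTV 60% → column 59.01–71%. Grid cell → 5.25%.

5.25%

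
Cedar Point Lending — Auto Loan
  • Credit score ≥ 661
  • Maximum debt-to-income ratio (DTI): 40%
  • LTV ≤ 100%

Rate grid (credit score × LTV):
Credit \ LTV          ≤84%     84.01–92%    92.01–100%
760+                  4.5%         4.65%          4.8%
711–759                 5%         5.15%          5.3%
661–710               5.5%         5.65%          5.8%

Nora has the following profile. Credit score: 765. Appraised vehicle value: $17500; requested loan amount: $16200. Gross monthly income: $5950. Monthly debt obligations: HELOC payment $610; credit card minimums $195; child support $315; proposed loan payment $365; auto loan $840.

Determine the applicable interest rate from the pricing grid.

Credit score 765 ≥ 661; Total monthly debts = (610 + 195 + 315 + 365 + 840) = 2,325. DTI = 2,325/5,950 = 39.1% ≤ 40%
Loan-to-value = 16,200/17,500 = 92.6% — pass (100% max)
Score 765 is in the 760+ band; LTV 92.6% is in the 92.01–100% band → 4.8%.

4.8%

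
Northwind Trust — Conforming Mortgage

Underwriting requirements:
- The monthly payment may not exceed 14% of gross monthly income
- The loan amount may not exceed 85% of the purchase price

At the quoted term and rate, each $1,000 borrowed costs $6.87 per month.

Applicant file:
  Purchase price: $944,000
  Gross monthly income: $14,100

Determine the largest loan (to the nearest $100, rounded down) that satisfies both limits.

Payment cap: 14% × $14,100 = $1,974/month.
At $6.87 per $1,000, that supports 1,974/6.87 × 1,000 ≈ $287,336 → $287,300.
LTV cap: 85% × $944,000 = $802,400 → $802,400.
Binding constraint: payment-to-income.

$287,300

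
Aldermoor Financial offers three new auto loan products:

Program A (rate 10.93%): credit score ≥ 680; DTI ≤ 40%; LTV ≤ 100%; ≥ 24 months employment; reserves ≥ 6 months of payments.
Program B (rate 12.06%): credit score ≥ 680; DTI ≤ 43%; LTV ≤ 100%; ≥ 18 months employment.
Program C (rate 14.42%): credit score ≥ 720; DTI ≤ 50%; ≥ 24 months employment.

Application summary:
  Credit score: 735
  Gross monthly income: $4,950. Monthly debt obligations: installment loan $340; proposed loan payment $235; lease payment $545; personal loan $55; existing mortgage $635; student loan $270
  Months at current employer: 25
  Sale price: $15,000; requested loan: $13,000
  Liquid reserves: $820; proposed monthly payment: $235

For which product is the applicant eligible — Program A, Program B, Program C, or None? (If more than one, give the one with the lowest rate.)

Program B

Total debts = (340 + 235 + 545 + 55 + 635 + 270) = 2,080; DTI = 2,080/4,950 = 42%.
LTV = 13,000/15,000 = 86.7%.
Reserves = 820/235 = 3.5 months.
Program A: score 735 ≥ 680; DTI 42% > 40%; LTV 86.7% ≤ 100%; employment 25 ≥ 24 mo; reserves 3.5 < 6 mo → does not qualify.
Program B: score 735 ≥ 680; DTI 42% ≤ 43%; LTV 86.7% ≤ 100%; employment 25 ≥ 18 mo → qualifies.
Program C: score 735 ≥ 720; DTI 42% ≤ 50%; employment 25 ≥ 24 mo → qualifies.
Qualifying: Program B, Program C. Lowest rate is 12.06% → Program B.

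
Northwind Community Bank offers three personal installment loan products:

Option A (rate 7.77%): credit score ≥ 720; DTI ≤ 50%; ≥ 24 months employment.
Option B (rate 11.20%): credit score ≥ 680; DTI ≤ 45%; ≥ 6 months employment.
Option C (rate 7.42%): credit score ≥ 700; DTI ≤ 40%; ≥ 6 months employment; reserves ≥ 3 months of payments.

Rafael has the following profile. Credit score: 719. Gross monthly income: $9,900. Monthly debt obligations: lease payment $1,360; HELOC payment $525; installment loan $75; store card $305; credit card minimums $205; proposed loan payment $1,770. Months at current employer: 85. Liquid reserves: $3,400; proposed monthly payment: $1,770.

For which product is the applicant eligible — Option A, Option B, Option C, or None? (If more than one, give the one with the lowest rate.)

Total debts = (1,360 + 525 + 75 + 305 + 205 + 1,770) = 4,240; DTI = 4,240/9,900 = 42.8%.
Reserves = 3,400/1,770 = 1.9 months.
Option A: score 719 < 720; DTI 42.8% ≤ 50%; employment 85 ≥ 24 mo → does not qualify.
Option B: score 719 ≥ 680; DTI 42.8% ≤ 45%; employment 85 ≥ 6 mo → qualifies.
Option C: score 719 ≥ 700; DTI 42.8% > 40%; employment 85 ≥ 6 mo; reserves 1.9 < 3 mo → does not qualify.

Option B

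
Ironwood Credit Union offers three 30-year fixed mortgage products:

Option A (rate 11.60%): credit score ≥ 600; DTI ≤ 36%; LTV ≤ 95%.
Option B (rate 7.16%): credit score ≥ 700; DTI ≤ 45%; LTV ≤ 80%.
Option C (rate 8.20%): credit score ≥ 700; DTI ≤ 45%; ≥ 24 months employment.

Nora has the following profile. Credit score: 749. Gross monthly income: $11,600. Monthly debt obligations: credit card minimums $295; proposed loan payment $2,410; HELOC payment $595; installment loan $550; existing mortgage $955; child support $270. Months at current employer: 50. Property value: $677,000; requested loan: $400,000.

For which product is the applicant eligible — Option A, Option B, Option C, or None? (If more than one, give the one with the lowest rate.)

Option B

Total debts = (295 + 2,410 + 595 + 550 + 955 + 270) = 5,075; DTI = 5,075/11,600 = 43.8%.
LTV = 400,000/677,000 = 59.1%.
Option A: score 749 ≥ 600; DTI 43.8% > 36%; LTV 59.1% ≤ 95% → does not qualify.
Option B: score 749 ≥ 700; DTI 43.8% ≤ 45%; LTV 59.1% ≤ 80% → qualifies.
Option C: score 749 ≥ 700; DTI 43.8% ≤ 45%; employment 50 ≥ 24 mo → qualifies.
Qualifying: Option B, Option C. Lowest rate is 7.16% → Option B.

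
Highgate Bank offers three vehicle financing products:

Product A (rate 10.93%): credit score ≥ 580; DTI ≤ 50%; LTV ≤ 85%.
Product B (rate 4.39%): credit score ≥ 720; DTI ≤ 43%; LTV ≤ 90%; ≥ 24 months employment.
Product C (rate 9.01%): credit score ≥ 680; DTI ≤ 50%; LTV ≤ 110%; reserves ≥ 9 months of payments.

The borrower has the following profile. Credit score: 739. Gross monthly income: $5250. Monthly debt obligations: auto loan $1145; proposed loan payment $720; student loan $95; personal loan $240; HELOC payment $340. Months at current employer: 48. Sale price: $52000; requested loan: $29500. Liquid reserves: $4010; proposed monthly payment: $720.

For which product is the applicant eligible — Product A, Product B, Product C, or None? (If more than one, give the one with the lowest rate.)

Total debts = (1,145 + 720 + 95 + 240 + 340) = 2,540; DTI = 2,540/5,250 = 48.4%.
LTV = 29,500/52,000 = 56.7%.
Reserves = 4,010/720 = 5.6 months.
Product A: score 739 ≥ 580; DTI 48.4% ≤ 50%; LTV 56.7% ≤ 85% → qualifies.
Product B: score 739 ≥ 720; DTI 48.4% > 43%; LTV 56.7% ≤ 90%; employment 48 ≥ 24 mo → does not qualify.
Product C: score 739 ≥ 680; DTI 48.4% ≤ 50%; LTV 56.7% ≤ 110%; reserves 5.6 < 9 mo → does not qualify.

Product A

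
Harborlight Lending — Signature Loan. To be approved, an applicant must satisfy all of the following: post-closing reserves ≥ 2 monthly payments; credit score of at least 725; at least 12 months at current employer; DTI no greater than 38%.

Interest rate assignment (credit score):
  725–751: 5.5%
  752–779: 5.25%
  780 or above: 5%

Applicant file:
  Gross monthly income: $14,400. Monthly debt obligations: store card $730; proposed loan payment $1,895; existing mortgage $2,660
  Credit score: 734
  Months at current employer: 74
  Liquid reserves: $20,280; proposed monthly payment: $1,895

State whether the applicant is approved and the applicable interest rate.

Credit score 734 ≥ 725 (meets minimum)
Total monthly debts = (730 + 1,895 + 2,660) = 5,285. DTI: 5,285 ÷ 14,400 = 36.7%, within the 38% cap
Employment 74 ≥ 12 months
Reserves: 20,280 ÷ 1,895 = 10.7 months (meets 2-month minimum)
All requirements met. Score 734 falls in the 725–751 tier → 5.5%.

Approved at 5.5%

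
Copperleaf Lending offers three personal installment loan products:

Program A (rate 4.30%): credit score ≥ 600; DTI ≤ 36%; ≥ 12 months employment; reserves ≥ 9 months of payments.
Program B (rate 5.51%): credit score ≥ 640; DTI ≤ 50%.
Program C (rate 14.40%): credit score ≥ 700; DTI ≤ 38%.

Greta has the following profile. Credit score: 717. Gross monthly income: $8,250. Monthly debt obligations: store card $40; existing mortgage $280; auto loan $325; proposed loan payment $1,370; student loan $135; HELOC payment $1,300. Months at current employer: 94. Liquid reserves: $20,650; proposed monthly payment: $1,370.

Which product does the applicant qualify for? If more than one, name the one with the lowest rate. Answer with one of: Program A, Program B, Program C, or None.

Total debts = (40 + 280 + 325 + 1,370 + 135 + 1,300) = 3,450; DTI = 3,450/8,250 = 41.8%.
Reserves = 20,650/1,370 = 15.1 months.
Program A: score 717 ≥ 600; DTI 41.8% > 36%; employment 94 ≥ 12 mo; reserves 15.1 ≥ 9 mo → does not qualify.
Program B: score 717 ≥ 640; DTI 41.8% ≤ 50% → qualifies.
Program C: score 717 ≥ 700; DTI 41.8% > 38% → does not qualify.

Program B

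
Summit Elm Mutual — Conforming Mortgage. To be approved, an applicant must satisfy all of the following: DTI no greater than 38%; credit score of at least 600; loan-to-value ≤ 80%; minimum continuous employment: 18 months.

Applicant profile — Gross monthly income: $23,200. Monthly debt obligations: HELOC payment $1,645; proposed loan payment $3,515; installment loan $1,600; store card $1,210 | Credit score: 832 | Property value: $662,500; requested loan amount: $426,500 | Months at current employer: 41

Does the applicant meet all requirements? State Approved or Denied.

Total monthly debts = (1,645 + 3,515 + 1,600 + 1,210) = 7,970. DTI = 7,970/23,200 = 34.4% ≤ 38%
Credit score 832 ≥ 600 (meets)
LTV = 426,500/662,500 = 64.4% ≤ 80%
Employment 41 ≥ 18 months
All criteria satisfied.

Approved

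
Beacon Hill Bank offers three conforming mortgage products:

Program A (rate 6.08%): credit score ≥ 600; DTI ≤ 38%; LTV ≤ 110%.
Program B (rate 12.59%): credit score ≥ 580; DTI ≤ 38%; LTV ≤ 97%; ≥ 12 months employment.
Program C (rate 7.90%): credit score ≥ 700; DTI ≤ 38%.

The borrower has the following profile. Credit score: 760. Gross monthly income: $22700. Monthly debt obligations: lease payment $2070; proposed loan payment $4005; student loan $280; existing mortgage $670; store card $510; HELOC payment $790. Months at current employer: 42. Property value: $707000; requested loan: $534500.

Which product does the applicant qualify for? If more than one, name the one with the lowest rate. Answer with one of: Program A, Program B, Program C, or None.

Program A

Total debts = (2,070 + 4,005 + 280 + 670 + 510 + 790) = 8,325; DTI = 8,325/22,700 = 36.7%.
LTV = 534,500/707,000 = 75.6%.
Program A: score 760 ≥ 600; DTI 36.7% ≤ 38%; LTV 75.6% ≤ 110% → qualifies.
Program B: score 760 ≥ 580; DTI 36.7% ≤ 38%; LTV 75.6% ≤ 97%; employment 42 ≥ 12 mo → qualifies.
Program C: score 760 ≥ 700; DTI 36.7% ≤ 38% → qualifies.
Qualifying: Program A, Program B, Program C. Lowest rate is 6.08% → Program A.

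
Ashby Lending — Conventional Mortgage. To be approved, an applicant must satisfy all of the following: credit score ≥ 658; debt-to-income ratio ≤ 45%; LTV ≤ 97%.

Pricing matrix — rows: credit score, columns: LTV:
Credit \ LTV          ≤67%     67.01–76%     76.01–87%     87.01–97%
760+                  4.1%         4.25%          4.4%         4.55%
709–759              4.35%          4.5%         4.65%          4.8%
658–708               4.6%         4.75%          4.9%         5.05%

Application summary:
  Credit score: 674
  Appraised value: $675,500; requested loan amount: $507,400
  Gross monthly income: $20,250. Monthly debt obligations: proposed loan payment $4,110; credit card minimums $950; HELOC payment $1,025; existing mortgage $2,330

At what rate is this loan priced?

Credit score 674 ≥ 658; Total monthly debts = (4,110 + 950 + 1,025 + 2,330) = 8,415. Debt-to-income = 8,415/20,250 = 41.6% — meets 45% limit
LTV = 507,400/675,500 = 75.1% ≤ 97%
Row: 674 falls in 658–708. Column: 75.1% falls in 67.01–76%. Rate = 4.75%.

4.75%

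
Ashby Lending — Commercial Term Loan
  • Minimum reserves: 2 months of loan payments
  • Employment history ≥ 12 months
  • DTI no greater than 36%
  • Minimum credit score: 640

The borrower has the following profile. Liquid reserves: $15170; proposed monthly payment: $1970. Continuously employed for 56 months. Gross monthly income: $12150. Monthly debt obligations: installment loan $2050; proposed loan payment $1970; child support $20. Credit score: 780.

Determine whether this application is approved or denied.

Liquid reserves cover 15,170/1,970 = 7.7 months — ≥ 2 required
Employment 56 ≥ 12 months
Total monthly debts = (2,050 + 1,970 + 20) = 4,040. DTI = 4,040/12,150 = 33.3% ≤ 36%
Credit score 780 ≥ 640 (meets)
All criteria satisfied.

Approved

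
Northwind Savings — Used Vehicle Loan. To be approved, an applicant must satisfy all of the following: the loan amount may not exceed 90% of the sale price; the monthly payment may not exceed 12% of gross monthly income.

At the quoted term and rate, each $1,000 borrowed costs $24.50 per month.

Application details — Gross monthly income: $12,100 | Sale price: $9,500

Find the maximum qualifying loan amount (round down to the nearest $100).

Payment cap: 12% × $12,100 = $1,452/month.
At $24.50 per $1,000, that supports 1,452/24.50 × 1,000 ≈ $59,265 → $59,200.
LTV cap: 90% × $9,500 = $8,550 → $8,500.
Binding constraint: loan-to-value.

$8,500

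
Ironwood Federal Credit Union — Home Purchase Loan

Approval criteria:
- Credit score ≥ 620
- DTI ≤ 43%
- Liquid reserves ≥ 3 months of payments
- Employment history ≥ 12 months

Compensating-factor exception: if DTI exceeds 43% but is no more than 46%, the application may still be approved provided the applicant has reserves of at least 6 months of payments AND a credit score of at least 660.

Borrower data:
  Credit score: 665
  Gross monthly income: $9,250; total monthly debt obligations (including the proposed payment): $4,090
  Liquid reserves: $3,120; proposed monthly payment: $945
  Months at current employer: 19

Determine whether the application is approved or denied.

Credit score 665 ≥ 620 (meets base)
DTI: 4,090 ÷ 9,250 = 44.2%, over the 43% base limit.
Reserves: 3,120 ÷ 945 = 3.3 months (meets 3-month minimum)
Employment 19 ≥ 12 months
DTI 44.2% is within the 43%–46% exception band; checking compensating factors.
Reserves 3.3 < 6 months; credit score 665 ≥ 660.
Compensating-factor requirement not fully met.

Denied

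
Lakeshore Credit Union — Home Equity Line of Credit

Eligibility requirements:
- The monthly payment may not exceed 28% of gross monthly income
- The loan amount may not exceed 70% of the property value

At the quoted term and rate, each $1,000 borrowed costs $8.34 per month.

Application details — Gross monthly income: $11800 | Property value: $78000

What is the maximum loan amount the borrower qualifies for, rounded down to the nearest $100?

$54,600

Payment cap: 28% × $11,800 = $3,304/month.
At $8.34 per $1,000, that supports 3,304/8.34 × 1,000 ≈ $396,163 → $396,100.
LTV cap: 70% × $78,000 = $54,600 → $54,600.
Binding constraint: loan-to-value.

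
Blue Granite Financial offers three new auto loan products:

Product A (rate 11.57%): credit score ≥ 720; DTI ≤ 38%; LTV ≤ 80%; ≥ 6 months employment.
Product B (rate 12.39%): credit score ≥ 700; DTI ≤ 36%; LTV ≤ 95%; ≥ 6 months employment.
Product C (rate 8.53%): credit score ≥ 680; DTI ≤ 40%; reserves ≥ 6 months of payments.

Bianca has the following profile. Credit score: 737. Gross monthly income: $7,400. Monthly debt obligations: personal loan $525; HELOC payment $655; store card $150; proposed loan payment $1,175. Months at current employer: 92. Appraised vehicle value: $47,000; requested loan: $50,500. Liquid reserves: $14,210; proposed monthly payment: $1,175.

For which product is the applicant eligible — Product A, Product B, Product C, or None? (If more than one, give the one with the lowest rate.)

Product C

Total debts = (525 + 655 + 150 + 1,175) = 2,505; DTI = 2,505/7,400 = 33.9%.
LTV = 50,500/47,000 = 107.4%.
Reserves = 14,210/1,175 = 12.1 months.
Product A: score 737 ≥ 720; DTI 33.9% ≤ 38%; LTV 107.4% > 80%; employment 92 ≥ 6 mo → does not qualify.
Product B: score 737 ≥ 700; DTI 33.9% ≤ 36%; LTV 107.4% > 95%; employment 92 ≥ 6 mo → does not qualify.
Product C: score 737 ≥ 680; DTI 33.9% ≤ 40%; reserves 12.1 ≥ 6 mo → qualifies.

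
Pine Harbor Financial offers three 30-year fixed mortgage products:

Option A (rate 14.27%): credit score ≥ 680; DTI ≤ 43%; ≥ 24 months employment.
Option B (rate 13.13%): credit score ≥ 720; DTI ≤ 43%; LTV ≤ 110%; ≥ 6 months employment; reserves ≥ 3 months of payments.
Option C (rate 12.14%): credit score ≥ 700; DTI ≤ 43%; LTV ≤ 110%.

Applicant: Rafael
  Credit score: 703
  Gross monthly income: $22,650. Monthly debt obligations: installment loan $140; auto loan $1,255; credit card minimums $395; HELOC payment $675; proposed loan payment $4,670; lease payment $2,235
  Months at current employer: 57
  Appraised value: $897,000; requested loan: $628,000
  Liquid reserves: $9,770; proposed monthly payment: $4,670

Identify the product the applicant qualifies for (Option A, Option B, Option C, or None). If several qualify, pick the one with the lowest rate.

Total debts = (140 + 1,255 + 395 + 675 + 4,670 + 2,235) = 9,370; DTI = 9,370/22,650 = 41.4%.
LTV = 628,000/897,000 = 70%.
Reserves = 9,770/4,670 = 2.1 months.
Option A: score 703 ≥ 680; DTI 41.4% ≤ 43%; employment 57 ≥ 24 mo → qualifies.
Option B: score 703 < 720; DTI 41.4% ≤ 43%; LTV 70% ≤ 110%; employment 57 ≥ 6 mo; reserves 2.1 < 3 mo → does not qualify.
Option C: score 703 ≥ 700; DTI 41.4% ≤ 43%; LTV 70% ≤ 110% → qualifies.
Qualifying: Option A, Option C. Lowest rate is 12.14% → Option C.

Option C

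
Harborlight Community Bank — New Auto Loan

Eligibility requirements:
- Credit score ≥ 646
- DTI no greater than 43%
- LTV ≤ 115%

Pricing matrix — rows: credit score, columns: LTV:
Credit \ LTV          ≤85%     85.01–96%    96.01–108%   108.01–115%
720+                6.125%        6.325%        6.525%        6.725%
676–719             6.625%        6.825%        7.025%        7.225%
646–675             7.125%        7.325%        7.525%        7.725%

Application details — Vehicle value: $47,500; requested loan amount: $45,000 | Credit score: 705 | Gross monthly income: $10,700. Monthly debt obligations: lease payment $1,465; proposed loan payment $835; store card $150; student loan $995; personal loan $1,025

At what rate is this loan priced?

6.825%

Credit score 705 ≥ 646; Total monthly debts = (1,465 + 835 + 150 + 995 + 1,025) = 4,470. Debt-to-income = 4,470/10,700 = 41.8% — meets 43% limit
LTV: 45,000 ÷ 47,500 = 94.7%, within 115% cap
Score 705 is in the 676–719 band; LTV 94.7% is in the 85.01–96% band → 6.825%.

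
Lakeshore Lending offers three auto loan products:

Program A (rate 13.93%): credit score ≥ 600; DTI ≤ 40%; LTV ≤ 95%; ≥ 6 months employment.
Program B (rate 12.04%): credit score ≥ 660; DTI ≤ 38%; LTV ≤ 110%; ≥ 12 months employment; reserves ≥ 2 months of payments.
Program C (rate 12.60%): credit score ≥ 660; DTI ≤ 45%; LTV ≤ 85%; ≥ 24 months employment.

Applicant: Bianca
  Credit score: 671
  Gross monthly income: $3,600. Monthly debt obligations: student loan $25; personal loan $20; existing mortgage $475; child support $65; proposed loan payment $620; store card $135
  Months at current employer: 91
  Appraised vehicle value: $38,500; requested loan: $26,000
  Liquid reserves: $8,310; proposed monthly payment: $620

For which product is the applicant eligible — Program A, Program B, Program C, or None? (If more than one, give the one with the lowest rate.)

Total debts = (25 + 20 + 475 + 65 + 620 + 135) = 1,340; DTI = 1,340/3,600 = 37.2%.
LTV = 26,000/38,500 = 67.5%.
Reserves = 8,310/620 = 13.4 months.
Program A: score 671 ≥ 600; DTI 37.2% ≤ 40%; LTV 67.5% ≤ 95%; employment 91 ≥ 6 mo → qualifies.
Program B: score 671 ≥ 660; DTI 37.2% ≤ 38%; LTV 67.5% ≤ 110%; employment 91 ≥ 12 mo; reserves 13.4 ≥ 2 mo → qualifies.
Program C: score 671 ≥ 660; DTI 37.2% ≤ 45%; LTV 67.5% ≤ 85%; employment 91 ≥ 24 mo → qualifies.
Qualifying: Program A, Program B, Program C. Lowest rate is 12.04% → Program B.

Program B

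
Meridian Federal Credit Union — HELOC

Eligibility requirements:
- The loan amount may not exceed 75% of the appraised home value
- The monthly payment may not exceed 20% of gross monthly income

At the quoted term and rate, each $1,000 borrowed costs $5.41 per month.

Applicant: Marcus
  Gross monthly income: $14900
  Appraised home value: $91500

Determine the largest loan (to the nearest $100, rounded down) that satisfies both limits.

$68,600

Payment cap: 20% × $14,900 = $2,980/month.
At $5.41 per $1,000, that supports 2,980/5.41 × 1,000 ≈ $550,831 → $550,800.
LTV cap: 75% × $91,500 = $68,625 → $68,600.
Binding constraint: loan-to-value.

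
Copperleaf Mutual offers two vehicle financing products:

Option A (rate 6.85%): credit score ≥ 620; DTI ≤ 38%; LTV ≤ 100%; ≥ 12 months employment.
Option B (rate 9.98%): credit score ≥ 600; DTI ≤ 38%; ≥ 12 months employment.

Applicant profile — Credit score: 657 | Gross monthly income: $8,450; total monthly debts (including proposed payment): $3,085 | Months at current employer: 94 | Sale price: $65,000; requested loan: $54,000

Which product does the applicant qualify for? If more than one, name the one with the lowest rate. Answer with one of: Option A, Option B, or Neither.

Option A

DTI = 3,085/8,450 = 36.5%.
LTV = 54,000/65,000 = 83.1%.
Option A: score 657 ≥ 620; DTI 36.5% ≤ 38%; LTV 83.1% ≤ 100%; employment 94 ≥ 12 mo → qualifies.
Option B: score 657 ≥ 600; DTI 36.5% ≤ 38%; employment 94 ≥ 12 mo → qualifies.
Qualifying: Option A, Option B. Lowest rate is 6.85% → Option A.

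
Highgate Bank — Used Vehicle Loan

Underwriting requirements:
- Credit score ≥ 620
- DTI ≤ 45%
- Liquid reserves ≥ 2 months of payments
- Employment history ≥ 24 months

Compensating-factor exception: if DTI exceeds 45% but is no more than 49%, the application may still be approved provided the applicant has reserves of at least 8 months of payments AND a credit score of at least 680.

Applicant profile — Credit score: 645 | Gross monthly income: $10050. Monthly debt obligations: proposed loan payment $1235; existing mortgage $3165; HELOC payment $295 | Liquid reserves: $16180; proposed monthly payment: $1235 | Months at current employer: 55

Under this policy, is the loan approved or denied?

Credit score 645 ≥ 620 (meets base)
Total debts = (1,235 + 3,165 + 295) = 4,695. DTI = 4,695/10,050 = 46.7% > 45% — standard DTI limit exceeded.
Reserves: 16,180 ÷ 1,235 = 13.1 months (meets 2-month minimum)
Employment 55 ≥ 24 months
46.7% falls in the override range (45%–49%), so the compensating-factor test applies.
Reserves 13.1 ≥ 8 months; credit score 645 < 680.
Override conditions not both satisfied; exception does not apply.

Denied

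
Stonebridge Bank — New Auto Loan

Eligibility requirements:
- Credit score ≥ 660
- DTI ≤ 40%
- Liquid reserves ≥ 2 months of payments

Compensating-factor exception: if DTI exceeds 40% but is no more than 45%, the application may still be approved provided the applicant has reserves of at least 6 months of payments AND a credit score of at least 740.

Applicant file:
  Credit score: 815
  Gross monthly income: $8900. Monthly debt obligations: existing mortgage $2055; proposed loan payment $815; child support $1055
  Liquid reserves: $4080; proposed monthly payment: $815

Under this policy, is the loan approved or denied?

Denied

Credit score 815 ≥ 660 (meets base)
Total debts = (2,055 + 815 + 1,055) = 3,925. DTI: 3,925 ÷ 8,900 = 44.1%, over the 40% base limit.
Reserves: 4,080 ÷ 815 = 5.0 months (meets 2-month minimum)
DTI 44.1% is within the 40%–45% exception band; checking compensating factors.
Reserves 5.0 < 6 months; credit score 815 ≥ 740.
Compensating-factor requirement not fully met.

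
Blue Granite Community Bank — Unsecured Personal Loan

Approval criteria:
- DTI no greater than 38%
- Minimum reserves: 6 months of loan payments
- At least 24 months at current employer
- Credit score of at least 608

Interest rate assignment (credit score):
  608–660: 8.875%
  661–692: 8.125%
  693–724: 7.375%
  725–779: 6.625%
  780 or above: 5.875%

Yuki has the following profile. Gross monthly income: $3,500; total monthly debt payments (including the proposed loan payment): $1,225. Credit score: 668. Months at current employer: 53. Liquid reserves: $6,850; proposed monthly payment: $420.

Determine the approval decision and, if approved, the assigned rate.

Approved at 8.125%

Credit score 668 ≥ 608 (meets minimum)
Employment 53 ≥ 24 months
DTI: 1,225 ÷ 3,500 = 35%, within the 38% cap
Reserves: 6,850 ÷ 420 = 16.3 months (meets 6-month minimum)
All requirements met. Score 668 falls in the 661–692 tier → 8.125%.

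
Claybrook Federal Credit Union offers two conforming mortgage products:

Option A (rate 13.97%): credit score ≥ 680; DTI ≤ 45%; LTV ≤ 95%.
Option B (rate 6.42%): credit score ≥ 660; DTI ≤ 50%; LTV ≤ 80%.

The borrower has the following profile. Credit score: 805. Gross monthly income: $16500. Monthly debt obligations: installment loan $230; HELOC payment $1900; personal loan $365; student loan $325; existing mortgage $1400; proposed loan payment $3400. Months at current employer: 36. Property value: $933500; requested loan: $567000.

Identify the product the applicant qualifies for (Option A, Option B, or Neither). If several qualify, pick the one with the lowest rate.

Option B

Total debts = (230 + 1,900 + 365 + 325 + 1,400 + 3,400) = 7,620; DTI = 7,620/16,500 = 46.2%.
LTV = 567,000/933,500 = 60.7%.
Option A: score 805 ≥ 680; DTI 46.2% > 45%; LTV 60.7% ≤ 95% → does not qualify.
Option B: score 805 ≥ 660; DTI 46.2% ≤ 50%; LTV 60.7% ≤ 80% → qualifies.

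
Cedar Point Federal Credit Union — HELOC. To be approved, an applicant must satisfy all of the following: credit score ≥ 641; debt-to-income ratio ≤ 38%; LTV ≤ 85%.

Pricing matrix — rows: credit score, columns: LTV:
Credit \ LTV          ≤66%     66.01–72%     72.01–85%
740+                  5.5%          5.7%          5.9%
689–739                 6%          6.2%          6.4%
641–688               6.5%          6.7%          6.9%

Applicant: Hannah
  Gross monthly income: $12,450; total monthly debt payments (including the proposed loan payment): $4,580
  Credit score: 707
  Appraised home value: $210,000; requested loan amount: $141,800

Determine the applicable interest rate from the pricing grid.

6.2%

Credit score 707 ≥ 641; DTI: 4,580 ÷ 12,450 = 36.8%, within the 38% cap
Loan-to-value = 141,800/210,000 = 67.5% — pass (85% max)
Score 707 is in the 689–739 band; LTV 67.5% is in the 66.01–72% band → 6.2%.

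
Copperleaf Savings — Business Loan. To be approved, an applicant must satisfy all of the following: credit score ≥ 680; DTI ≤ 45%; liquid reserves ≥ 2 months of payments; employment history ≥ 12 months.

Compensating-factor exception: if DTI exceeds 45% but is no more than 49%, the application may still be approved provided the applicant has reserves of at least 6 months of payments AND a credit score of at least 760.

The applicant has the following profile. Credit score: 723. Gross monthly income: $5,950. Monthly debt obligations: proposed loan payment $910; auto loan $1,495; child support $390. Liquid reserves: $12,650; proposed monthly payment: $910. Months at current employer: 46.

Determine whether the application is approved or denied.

Denied

Credit score 723 ≥ 680 (meets base)
Total debts = (910 + 1,495 + 390) = 2,795. DTI = 2,795/5,950 = 47% > 45% — standard DTI limit exceeded.
Reserves = 12,650/910 = 13.9 months ≥ 2
Employment 46 ≥ 12 months
47% falls in the override range (45%–49%), so the compensating-factor test applies.
Reserves 13.9 ≥ 6 months; credit score 723 < 760.
Override conditions not both satisfied; exception does not apply.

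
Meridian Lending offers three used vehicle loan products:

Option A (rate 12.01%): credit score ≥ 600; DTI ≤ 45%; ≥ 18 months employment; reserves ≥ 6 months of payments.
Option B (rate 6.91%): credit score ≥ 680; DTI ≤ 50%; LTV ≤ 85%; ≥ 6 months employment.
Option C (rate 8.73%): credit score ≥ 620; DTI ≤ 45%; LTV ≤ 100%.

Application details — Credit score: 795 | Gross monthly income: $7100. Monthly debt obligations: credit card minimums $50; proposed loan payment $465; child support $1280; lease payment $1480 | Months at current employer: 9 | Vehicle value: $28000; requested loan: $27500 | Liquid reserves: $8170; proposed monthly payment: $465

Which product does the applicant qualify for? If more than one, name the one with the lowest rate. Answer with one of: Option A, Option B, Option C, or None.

None

Total debts = (50 + 465 + 1,280 + 1,480) = 3,275; DTI = 3,275/7,100 = 46.1%.
LTV = 27,500/28,000 = 98.2%.
Reserves = 8,170/465 = 17.6 months.
Option A: score 795 ≥ 600; DTI 46.1% > 45%; employment 9 < 18 mo; reserves 17.6 ≥ 6 mo → does not qualify.
Option B: score 795 ≥ 680; DTI 46.1% ≤ 50%; LTV 98.2% > 85%; employment 9 ≥ 6 mo → does not qualify.
Option C: score 795 ≥ 620; DTI 46.1% > 45%; LTV 98.2% ≤ 100% → does not qualify.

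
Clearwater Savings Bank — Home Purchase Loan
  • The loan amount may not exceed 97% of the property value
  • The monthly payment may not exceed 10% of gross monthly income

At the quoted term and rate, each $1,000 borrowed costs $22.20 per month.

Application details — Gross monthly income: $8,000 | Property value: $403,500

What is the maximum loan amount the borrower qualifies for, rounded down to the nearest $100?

Payment cap: 10% × $8,000 = $800/month.
At $22.20 per $1,000, that supports 800/22.20 × 1,000 ≈ $36,036 → $36,000.
LTV cap: 97% × $403,500 = $391,395 → $391,300.
Binding constraint: payment-to-income.

$36,000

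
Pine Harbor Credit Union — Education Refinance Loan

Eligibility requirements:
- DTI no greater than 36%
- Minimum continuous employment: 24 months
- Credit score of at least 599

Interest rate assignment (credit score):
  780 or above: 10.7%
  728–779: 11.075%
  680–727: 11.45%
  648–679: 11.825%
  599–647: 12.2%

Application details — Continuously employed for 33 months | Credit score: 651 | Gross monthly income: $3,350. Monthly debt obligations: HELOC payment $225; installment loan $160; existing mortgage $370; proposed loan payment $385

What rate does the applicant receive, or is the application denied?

Credit score 651 ≥ 599 (meets minimum)
Total monthly debts = (225 + 160 + 370 + 385) = 1,140. DTI = 1,140/3,350 = 34% ≤ 36%
Employment 33 ≥ 24 months
All requirements met. Score 651 falls in the 648–679 tier → 11.825%.

Approved at 11.825%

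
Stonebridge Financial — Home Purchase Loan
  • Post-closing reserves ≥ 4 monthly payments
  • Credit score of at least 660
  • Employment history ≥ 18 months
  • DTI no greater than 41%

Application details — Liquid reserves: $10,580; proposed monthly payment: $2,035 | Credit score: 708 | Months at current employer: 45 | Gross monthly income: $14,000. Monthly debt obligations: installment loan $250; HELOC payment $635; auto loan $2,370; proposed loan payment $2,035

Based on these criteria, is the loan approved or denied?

Approved

Reserves = 10,580/2,035 = 5.2 months ≥ 4
Credit score 708 ≥ 660 (meets)
Employment 45 ≥ 18 months
Total monthly debts = (250 + 635 + 2,370 + 2,035) = 5,290. Debt-to-income = 5,290/14,000 = 37.8% — meets 41% limit
All criteria satisfied.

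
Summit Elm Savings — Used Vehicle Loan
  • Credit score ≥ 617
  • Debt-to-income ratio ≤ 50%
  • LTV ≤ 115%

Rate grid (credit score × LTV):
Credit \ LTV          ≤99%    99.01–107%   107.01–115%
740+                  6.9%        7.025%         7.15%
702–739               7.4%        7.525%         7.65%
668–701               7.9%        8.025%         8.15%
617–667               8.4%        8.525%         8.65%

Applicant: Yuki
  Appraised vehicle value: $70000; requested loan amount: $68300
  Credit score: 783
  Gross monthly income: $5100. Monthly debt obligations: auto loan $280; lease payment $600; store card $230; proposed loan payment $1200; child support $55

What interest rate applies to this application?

Credit score 783 ≥ 617; Total monthly debts = (280 + 600 + 230 + 1,200 + 55) = 2,365. Debt-to-income = 2,365/5,100 = 46.4% — meets 50% limit
Loan-to-value = 68,300/70,000 = 97.6% — pass (115% max)
Credit 783 → row 740+; LTV 97.6% → column ≤99%. Grid cell → 6.9%.

6.9%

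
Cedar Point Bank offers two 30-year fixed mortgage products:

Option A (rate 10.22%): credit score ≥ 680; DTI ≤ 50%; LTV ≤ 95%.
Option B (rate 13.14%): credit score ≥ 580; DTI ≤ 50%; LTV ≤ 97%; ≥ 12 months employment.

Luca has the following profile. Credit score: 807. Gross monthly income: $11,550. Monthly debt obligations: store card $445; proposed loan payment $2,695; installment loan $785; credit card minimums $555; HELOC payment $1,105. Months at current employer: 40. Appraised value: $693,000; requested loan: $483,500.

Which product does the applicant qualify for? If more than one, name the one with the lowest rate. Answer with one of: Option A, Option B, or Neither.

Total debts = (445 + 2,695 + 785 + 555 + 1,105) = 5,585; DTI = 5,585/11,550 = 48.4%.
LTV = 483,500/693,000 = 69.8%.
Option A: score 807 ≥ 680; DTI 48.4% ≤ 50%; LTV 69.8% ≤ 95% → qualifies.
Option B: score 807 ≥ 580; DTI 48.4% ≤ 50%; LTV 69.8% ≤ 97%; employment 40 ≥ 12 mo → qualifies.
Qualifying: Option A, Option B. Lowest rate is 10.22% → Option A.

Option A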